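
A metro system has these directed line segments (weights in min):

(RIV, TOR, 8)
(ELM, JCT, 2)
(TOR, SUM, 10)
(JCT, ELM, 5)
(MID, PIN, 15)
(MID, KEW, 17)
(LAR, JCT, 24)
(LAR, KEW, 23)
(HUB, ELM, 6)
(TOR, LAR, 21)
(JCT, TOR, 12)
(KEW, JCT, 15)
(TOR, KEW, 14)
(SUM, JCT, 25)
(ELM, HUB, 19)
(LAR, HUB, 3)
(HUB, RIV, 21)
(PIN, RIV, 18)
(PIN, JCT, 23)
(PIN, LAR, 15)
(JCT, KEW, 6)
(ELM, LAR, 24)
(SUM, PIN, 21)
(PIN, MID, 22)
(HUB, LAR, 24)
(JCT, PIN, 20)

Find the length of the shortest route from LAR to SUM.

33 min

Enumerating some paths:
LAR → HUB → ELM → JCT → TOR → SUM: 3+6+2+12+10 = 33
LAR → HUB → RIV → TOR → SUM: 3+21+8+10 = 42
Cheapest is LAR → HUB → ELM → JCT → TOR → SUM at 33 min.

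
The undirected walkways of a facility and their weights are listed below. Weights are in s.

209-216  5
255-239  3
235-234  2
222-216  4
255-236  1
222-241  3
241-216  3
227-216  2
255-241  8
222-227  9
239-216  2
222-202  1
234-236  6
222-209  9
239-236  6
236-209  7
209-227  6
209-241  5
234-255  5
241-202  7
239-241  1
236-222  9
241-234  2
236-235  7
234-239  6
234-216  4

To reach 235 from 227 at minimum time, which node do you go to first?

216

Candidate routes:
227–216–241–234–235: 2+3+2+2 = 9
227–216–234–235: 2+4+2 = 8
The minimum is 8 s via 227–216–234–235.
So from 227 the first move is to 216.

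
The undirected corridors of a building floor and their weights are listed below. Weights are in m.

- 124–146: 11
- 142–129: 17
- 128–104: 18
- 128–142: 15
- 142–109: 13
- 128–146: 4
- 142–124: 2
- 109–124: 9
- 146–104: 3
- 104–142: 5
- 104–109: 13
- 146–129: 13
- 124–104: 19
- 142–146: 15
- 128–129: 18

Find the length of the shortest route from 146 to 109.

16 m

Shortest distances from 146:
146: 0
104: 3  (via 146)
128: 4  (via 146)
142: 8  (via 104)
124: 10  (via 142)
129: 13  (via 146)
109: 16  (via 104)
Shortest route: 146 → 104 → 109 = 16 m.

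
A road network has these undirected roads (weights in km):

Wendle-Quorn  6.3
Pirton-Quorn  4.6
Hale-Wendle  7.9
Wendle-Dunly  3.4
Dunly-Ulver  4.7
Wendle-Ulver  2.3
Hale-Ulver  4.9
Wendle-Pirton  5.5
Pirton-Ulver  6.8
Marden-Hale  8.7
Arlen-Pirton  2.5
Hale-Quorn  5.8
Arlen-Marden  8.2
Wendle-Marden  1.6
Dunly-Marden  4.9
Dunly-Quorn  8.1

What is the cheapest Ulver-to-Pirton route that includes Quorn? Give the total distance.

Best Ulver to Quorn: Ulver–Wendle–Quorn costing 8.6
Best Quorn to Pirton: Quorn–Pirton costing 4.6
Total via Quorn: 8.6 + 4.6 = 13.2 km.

13.2 km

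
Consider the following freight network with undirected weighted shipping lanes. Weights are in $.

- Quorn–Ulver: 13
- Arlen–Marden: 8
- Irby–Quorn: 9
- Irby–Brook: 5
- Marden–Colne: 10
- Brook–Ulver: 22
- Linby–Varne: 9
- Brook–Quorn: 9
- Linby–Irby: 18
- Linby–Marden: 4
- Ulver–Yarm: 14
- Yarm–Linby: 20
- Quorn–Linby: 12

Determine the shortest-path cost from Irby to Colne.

Running Dijkstra from Irby:
Irby: 0
Brook: 5  (via Irby)
Quorn: 9  (via Irby)
Linby: 18  (via Irby)
Marden: 22  (via Linby)
Ulver: 22  (via Quorn)
Varne: 27  (via Linby)
Arlen: 30  (via Marden)
Colne: 32  (via Marden)
Shortest route: Irby → Linby → Marden → Colne = $32.

$32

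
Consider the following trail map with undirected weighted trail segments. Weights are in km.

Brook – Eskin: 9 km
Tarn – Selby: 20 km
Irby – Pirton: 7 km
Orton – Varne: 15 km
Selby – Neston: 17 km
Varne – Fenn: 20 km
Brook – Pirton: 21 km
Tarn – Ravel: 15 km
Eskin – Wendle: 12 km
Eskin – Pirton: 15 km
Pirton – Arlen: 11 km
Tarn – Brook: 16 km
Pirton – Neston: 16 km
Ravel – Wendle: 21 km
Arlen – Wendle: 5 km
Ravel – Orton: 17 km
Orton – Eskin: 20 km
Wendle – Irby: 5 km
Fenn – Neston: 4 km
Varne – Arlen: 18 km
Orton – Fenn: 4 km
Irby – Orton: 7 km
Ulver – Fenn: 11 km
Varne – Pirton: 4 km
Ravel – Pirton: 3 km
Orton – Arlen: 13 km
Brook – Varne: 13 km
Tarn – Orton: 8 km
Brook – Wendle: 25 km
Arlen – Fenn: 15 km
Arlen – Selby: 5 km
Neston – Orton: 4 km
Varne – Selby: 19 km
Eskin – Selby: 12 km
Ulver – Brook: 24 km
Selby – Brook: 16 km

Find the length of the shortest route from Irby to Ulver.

22 km

Candidate routes:
Irby → Orton → Neston → Fenn → Ulver: 7+4+4+11 = 26
Irby → Wendle → Arlen → Fenn → Ulver: 5+5+15+11 = 36
Irby → Orton → Fenn → Ulver: 7+4+11 = 22
Cheapest is Irby → Orton → Fenn → Ulver at 22 km.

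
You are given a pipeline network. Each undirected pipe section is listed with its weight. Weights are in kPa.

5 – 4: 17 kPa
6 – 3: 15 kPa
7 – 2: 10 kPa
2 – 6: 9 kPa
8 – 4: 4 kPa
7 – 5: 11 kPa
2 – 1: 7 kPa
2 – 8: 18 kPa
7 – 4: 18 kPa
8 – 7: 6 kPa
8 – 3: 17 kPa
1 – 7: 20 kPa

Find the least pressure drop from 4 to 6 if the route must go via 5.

Best 4 to 5: 4–5 costing 17
Best 5 to 6: 5–7–2–6 costing 30
Total via 5: 17 + 30 = 47 kPa.

47 kPa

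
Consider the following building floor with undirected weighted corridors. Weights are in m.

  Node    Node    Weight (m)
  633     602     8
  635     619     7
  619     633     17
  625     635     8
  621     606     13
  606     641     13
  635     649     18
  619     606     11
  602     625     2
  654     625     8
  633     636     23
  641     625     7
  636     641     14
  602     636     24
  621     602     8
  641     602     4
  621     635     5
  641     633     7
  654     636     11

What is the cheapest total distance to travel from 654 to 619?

Settle nodes by increasing distance from 654:
654: 0
625: 8  (via 654)
602: 10  (via 625)
636: 11  (via 654)
641: 14  (via 602)
635: 16  (via 625)
633: 18  (via 602)
621: 18  (via 602)
619: 23  (via 635)
Shortest route: 654 → 625 → 635 → 619 = 23 m.

23 m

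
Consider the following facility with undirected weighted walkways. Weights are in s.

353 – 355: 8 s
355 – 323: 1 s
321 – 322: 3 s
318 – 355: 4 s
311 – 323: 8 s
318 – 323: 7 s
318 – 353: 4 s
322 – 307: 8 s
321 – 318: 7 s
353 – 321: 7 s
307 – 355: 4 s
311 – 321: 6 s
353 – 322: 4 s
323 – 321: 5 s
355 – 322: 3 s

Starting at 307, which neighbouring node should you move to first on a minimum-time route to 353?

355

Enumerating some paths:
307–355–322–353: 4+3+4 = 11
307–322–353: 8+4 = 12
The minimum is 11 s via 307–355–322–353.
So from 307 the first move is to 355.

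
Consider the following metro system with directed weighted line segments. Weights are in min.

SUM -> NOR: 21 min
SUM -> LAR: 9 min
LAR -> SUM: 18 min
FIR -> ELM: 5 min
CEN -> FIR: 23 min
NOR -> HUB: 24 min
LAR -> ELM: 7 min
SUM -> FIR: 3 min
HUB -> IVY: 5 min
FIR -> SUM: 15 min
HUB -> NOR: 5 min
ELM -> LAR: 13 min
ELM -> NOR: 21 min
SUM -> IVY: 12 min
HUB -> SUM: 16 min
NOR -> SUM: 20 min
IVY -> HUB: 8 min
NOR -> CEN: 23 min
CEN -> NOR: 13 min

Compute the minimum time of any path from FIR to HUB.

Compare a few routes:
FIR → SUM → IVY → HUB: 15+12+8 = 35
FIR → ELM → NOR → HUB: 5+21+24 = 50
FIR → ELM → LAR → SUM → IVY → HUB: 5+13+18+12+8 = 56
FIR → SUM → NOR → HUB: 15+21+24 = 60
Cheapest is FIR → SUM → IVY → HUB at 35 min.

35 min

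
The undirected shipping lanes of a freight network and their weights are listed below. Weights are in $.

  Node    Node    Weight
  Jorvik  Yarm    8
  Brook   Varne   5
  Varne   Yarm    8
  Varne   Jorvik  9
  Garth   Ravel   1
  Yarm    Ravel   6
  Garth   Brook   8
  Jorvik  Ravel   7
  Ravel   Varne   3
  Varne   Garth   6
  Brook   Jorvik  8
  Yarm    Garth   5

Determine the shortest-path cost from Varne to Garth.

$4

Candidate routes:
Varne - Ravel - Garth: 3+1 = 4
Varne - Garth: 6 = 6
The minimum is $4 via Varne - Ravel - Garth.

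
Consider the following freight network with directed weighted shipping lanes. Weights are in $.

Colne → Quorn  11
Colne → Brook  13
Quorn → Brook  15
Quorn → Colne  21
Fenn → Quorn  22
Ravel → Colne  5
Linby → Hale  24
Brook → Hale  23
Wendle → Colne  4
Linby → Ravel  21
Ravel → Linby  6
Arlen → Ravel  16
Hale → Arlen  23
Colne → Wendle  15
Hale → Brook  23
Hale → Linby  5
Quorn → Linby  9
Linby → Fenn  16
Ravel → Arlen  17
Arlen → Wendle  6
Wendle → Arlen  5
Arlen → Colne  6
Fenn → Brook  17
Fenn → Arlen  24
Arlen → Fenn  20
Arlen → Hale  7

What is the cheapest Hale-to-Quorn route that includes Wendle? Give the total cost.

Shortest Hale→Wendle: Hale → Arlen → Wendle = 29
Shortest Wendle→Quorn: Wendle → Colne → Quorn = 15
Total via Wendle: 29 + 15 = $44.

$44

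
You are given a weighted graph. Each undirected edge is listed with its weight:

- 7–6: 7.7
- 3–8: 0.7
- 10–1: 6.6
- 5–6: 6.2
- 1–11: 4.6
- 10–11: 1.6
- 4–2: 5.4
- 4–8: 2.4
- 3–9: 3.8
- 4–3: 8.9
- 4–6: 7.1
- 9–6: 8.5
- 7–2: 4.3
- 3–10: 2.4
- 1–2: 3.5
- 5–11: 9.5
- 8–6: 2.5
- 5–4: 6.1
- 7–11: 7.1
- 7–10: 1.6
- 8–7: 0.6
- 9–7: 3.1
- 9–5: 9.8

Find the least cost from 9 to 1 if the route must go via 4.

Best 9 to 4: 9 → 7 → 8 → 4 costing 6.1
Shortest 4→1: 4 → 2 → 1 = 8.9
Total via 4: 6.1 + 8.9 = 15.

15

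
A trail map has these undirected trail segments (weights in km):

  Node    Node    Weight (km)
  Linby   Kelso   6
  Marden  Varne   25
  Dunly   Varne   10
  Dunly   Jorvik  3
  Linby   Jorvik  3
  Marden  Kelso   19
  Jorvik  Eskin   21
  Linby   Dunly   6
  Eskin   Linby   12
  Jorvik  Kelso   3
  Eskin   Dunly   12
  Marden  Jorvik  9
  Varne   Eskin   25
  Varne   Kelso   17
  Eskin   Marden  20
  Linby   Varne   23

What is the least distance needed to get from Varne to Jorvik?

Compare a few routes:
Varne–Dunly–Linby–Jorvik: 10+6+3 = 19
Varne–Dunly–Jorvik: 10+3 = 13
The minimum is 13 km via Varne–Dunly–Jorvik.

13 km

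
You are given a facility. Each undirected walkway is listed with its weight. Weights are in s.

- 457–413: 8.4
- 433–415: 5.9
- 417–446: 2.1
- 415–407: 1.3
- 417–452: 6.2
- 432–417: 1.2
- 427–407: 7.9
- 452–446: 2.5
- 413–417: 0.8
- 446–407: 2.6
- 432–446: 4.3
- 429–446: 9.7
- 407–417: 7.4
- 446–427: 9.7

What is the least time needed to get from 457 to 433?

21.1 s

Candidate routes:
457 → 413 → 417 → 407 → 415 → 433: 8.4+0.8+7.4+1.3+5.9 = 23.8
457 → 413 → 417 → 432 → 446 → 407 → 415 → 433: 8.4+0.8+1.2+4.3+2.6+1.3+5.9 = 24.5
457 → 413 → 417 → 446 → 407 → 415 → 433: 8.4+0.8+2.1+2.6+1.3+5.9 = 21.1
The minimum is 21.1 s via 457 → 413 → 417 → 446 → 407 → 415 → 433.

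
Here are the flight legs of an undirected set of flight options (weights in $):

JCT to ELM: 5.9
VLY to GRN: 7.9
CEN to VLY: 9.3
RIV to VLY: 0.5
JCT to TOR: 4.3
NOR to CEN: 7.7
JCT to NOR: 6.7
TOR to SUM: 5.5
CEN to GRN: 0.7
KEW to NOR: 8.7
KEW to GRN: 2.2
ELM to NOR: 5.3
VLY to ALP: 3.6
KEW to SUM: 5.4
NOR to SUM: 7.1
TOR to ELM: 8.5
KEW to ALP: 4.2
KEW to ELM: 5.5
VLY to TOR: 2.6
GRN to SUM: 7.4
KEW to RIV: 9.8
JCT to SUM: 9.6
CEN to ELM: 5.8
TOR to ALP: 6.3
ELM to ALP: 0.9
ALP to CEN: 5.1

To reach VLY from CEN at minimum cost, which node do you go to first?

GRN

Enumerating some paths:
CEN → ALP → VLY: 5.1+3.6 = 8.7
CEN → VLY: 9.3 = 9.3
CEN → ELM → ALP → VLY: 5.8+0.9+3.6 = 10.3
CEN → GRN → VLY: 0.7+7.9 = 8.6
The minimum is $8.6 via CEN → GRN → VLY.
So from CEN the first move is to GRN.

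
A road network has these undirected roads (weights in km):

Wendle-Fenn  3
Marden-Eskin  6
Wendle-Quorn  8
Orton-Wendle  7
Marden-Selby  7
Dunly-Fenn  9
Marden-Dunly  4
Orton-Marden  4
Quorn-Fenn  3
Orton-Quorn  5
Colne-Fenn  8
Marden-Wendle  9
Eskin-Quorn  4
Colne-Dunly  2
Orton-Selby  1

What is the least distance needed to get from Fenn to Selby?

9 km

Shortest distances from Fenn:
Fenn: 0
Wendle: 3  (via Fenn)
Quorn: 3  (via Fenn)
Eskin: 7  (via Quorn)
Colne: 8  (via Fenn)
Orton: 8  (via Quorn)
Selby: 9  (via Orton)
Shortest route: Fenn → Quorn → Orton → Selby = 9 km.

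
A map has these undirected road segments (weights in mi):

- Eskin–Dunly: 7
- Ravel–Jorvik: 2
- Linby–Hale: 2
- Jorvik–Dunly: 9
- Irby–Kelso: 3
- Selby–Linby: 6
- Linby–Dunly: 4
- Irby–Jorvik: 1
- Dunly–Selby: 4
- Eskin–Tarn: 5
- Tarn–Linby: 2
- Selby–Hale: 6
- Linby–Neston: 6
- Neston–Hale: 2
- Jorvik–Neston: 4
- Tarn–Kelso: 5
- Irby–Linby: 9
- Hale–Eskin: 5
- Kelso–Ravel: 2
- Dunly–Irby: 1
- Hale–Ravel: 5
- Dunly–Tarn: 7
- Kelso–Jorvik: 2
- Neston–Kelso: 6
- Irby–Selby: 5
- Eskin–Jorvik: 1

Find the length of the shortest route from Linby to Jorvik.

Compare a few routes:
Linby → Dunly → Irby → Jorvik: 4+1+1 = 6
Linby → Hale → Neston → Jorvik: 2+2+4 = 8
Linby → Hale → Eskin → Jorvik: 2+5+1 = 8
The minimum is 6 mi via Linby → Dunly → Irby → Jorvik.

6 mi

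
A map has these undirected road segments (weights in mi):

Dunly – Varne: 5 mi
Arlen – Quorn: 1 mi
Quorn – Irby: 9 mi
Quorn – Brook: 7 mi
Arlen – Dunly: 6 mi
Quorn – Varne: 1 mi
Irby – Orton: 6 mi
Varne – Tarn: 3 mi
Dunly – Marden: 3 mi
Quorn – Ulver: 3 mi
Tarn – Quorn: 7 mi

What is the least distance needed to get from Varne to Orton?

Candidate routes:
Varne → Quorn → Irby → Orton: 1+9+6 = 16
Varne → Tarn → Quorn → Irby → Orton: 3+7+9+6 = 25
Varne → Dunly → Arlen → Quorn → Irby → Orton: 5+6+1+9+6 = 27
Cheapest is Varne → Quorn → Irby → Orton at 16 mi.

16 mi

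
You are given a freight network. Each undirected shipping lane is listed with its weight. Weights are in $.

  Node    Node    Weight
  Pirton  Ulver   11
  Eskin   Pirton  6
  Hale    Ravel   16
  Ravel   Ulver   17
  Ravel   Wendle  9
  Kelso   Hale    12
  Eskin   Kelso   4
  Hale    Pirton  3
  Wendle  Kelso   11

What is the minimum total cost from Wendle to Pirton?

$21

Settle nodes by increasing distance from Wendle:
Wendle: 0
Ravel: 9  (via Wendle)
Kelso: 11  (via Wendle)
Eskin: 15  (via Kelso)
Pirton: 21  (via Eskin)
Shortest route: Wendle–Kelso–Eskin–Pirton = $21.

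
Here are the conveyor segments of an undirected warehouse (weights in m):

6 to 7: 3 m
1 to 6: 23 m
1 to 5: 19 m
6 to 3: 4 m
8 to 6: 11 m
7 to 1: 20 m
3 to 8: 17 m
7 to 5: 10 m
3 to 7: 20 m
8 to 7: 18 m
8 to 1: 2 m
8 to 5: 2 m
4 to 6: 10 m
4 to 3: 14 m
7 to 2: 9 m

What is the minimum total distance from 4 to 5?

23 m

Enumerating some paths:
4 → 6 → 7 → 5: 10+3+10 = 23
4 → 3 → 6 → 8 → 5: 14+4+11+2 = 31
4 → 3 → 6 → 7 → 5: 14+4+3+10 = 31
Cheapest is 4 → 6 → 7 → 5 at 23 m.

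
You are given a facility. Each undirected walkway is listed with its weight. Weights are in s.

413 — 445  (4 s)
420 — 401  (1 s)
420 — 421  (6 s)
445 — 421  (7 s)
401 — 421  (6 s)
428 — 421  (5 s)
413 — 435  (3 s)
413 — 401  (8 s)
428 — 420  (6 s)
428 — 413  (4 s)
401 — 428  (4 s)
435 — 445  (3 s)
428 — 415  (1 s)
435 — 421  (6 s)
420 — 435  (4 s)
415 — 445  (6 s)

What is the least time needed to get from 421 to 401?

Candidate routes:
421–428–401: 5+4 = 9
421–435–420–401: 6+4+1 = 11
421–420–401: 6+1 = 7
421–401: 6 = 6
The minimum is 6 s via 421–401.

6 s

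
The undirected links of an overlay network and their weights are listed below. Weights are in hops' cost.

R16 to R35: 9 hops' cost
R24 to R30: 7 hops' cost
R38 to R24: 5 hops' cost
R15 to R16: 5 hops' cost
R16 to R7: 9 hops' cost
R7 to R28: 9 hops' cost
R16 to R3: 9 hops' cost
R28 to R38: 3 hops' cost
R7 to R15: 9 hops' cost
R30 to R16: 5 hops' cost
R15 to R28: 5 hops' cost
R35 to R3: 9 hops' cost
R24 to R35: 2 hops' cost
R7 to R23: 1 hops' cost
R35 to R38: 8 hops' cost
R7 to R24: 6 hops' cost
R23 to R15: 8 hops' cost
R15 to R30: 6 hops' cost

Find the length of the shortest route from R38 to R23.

Compare a few routes:
R38 - R28 - R15 - R23: 3+5+8 = 16
R38 - R24 - R7 - R23: 5+6+1 = 12
R38 - R28 - R7 - R23: 3+9+1 = 13
Cheapest is R38 - R24 - R7 - R23 at 12 hops' cost.

12 hops' cost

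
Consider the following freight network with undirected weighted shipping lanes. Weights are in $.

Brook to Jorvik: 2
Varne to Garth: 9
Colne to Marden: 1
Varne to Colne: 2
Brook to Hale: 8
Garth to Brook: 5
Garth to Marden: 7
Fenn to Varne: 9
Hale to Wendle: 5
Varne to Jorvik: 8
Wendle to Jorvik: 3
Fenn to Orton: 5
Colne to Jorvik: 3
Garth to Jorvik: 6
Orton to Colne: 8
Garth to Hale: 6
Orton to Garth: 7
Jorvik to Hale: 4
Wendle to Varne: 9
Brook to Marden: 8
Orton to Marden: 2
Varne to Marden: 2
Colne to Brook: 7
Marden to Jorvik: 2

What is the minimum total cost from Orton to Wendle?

$7

Shortest distances from Orton:
Orton: 0
Marden: 2  (via Orton)
Colne: 3  (via Marden)
Jorvik: 4  (via Marden)
Varne: 4  (via Marden)
Fenn: 5  (via Orton)
Brook: 6  (via Jorvik)
Garth: 7  (via Orton)
Wendle: 7  (via Jorvik)
Shortest route: Orton → Marden → Jorvik → Wendle = $7.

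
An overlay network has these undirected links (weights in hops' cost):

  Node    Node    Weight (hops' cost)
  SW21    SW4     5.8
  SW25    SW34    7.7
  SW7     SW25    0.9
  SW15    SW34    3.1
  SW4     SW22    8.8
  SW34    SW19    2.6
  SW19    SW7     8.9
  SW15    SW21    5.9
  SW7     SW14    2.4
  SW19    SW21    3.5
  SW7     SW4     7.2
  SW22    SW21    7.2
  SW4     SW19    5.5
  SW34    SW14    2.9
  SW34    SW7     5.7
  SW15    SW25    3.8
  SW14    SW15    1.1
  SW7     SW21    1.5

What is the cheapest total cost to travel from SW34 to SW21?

Compare a few routes:
SW34 - SW19 - SW21: 2.6+3.5 = 6.1
SW34 - SW14 - SW7 - SW21: 2.9+2.4+1.5 = 6.8
Cheapest is SW34 - SW19 - SW21 at 6.1 hops' cost.

6.1 hops' cost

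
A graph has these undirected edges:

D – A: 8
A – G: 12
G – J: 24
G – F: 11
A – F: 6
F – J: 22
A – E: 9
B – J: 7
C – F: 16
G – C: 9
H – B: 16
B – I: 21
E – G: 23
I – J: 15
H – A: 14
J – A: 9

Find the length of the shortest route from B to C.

Settle nodes by increasing distance from B:
B: 0
J: 7  (via B)
A: 16  (via J)
H: 16  (via B)
I: 21  (via B)
F: 22  (via A)
D: 24  (via A)
E: 25  (via A)
G: 28  (via A)
C: 37  (via G)
Shortest route: B–J–A–G–C = 37.

37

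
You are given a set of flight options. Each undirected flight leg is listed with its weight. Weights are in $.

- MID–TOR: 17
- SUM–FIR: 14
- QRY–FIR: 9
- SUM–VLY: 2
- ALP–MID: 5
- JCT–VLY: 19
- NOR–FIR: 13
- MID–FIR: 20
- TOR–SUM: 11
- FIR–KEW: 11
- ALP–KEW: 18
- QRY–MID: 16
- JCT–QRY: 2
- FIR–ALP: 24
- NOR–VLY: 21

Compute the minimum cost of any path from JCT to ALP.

Shortest distances from JCT:
JCT: 0
QRY: 2  (via JCT)
FIR: 11  (via QRY)
MID: 18  (via QRY)
VLY: 19  (via JCT)
SUM: 21  (via VLY)
KEW: 22  (via FIR)
ALP: 23  (via MID)
Shortest route: JCT–QRY–MID–ALP = $23.

$23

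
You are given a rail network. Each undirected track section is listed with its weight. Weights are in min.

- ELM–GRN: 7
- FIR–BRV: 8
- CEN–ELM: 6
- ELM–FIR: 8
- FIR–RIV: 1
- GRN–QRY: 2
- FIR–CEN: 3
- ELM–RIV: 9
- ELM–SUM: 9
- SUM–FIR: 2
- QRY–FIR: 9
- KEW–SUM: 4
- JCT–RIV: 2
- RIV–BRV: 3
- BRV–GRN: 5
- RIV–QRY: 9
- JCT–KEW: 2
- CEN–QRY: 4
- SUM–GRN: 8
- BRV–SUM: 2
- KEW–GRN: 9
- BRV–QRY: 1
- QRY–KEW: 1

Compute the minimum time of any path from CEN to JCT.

6 min

Compare a few routes:
CEN - QRY - KEW - JCT: 4+1+2 = 7
CEN - FIR - RIV - JCT: 3+1+2 = 6
Cheapest is CEN - FIR - RIV - JCT at 6 min.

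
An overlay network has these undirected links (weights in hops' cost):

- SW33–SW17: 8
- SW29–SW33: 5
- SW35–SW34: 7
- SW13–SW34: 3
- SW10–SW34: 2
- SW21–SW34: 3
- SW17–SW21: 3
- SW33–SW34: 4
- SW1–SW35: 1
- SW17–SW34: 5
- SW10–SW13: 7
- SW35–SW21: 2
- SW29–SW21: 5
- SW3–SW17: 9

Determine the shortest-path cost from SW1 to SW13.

Shortest distances from SW1:
SW1: 0
SW35: 1  (via SW1)
SW21: 3  (via SW35)
SW34: 6  (via SW21)
SW17: 6  (via SW21)
SW10: 8  (via SW34)
SW29: 8  (via SW21)
SW13: 9  (via SW34)
Shortest route: SW1 → SW35 → SW21 → SW34 → SW13 = 9 hops' cost.

9 hops' cost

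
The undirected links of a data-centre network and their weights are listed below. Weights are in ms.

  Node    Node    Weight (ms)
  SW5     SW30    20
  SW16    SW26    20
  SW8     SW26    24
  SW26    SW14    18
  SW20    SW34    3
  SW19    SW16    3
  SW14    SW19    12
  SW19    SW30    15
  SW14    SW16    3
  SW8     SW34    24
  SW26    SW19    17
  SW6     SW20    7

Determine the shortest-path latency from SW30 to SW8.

56 ms

Candidate routes:
SW30–SW19–SW16–SW26–SW8: 15+3+20+24 = 62
SW30–SW19–SW16–SW14–SW26–SW8: 15+3+3+18+24 = 63
SW30–SW19–SW26–SW8: 15+17+24 = 56
The minimum is 56 ms via SW30–SW19–SW26–SW8.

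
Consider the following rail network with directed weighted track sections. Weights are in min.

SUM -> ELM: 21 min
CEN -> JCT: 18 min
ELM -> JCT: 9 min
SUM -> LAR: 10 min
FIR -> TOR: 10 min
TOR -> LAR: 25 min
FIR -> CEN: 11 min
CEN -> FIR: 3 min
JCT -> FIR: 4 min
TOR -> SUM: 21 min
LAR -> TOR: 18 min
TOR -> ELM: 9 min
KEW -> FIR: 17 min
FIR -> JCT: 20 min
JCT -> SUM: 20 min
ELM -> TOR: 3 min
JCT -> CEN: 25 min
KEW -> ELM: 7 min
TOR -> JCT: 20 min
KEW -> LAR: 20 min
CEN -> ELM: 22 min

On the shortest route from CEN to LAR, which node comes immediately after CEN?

Candidate routes:
CEN–FIR–TOR–LAR: 3+10+25 = 38
CEN–FIR–TOR–SUM–LAR: 3+10+21+10 = 44
CEN–JCT–SUM–LAR: 18+20+10 = 48
The minimum is 38 min via CEN–FIR–TOR–LAR.
So from CEN the first move is to FIR.

FIR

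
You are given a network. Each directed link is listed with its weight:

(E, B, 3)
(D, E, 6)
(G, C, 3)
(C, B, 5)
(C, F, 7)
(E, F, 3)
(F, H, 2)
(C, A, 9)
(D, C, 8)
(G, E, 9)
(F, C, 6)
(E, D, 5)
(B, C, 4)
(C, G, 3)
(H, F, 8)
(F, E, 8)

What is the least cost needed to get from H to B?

19

Settle nodes by increasing distance from H:
H: 0
F: 8  (via H)
C: 14  (via F)
E: 16  (via F)
G: 17  (via C)
B: 19  (via C)
Shortest route: H → F → C → B = 19.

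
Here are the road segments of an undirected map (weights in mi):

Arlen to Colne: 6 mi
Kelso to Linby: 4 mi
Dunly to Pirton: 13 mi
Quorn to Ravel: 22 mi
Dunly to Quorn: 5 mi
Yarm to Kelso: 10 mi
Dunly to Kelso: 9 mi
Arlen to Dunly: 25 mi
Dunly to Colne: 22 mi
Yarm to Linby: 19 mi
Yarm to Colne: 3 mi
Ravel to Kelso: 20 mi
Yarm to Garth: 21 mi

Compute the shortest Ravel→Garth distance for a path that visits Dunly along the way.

Shortest Ravel→Dunly: Ravel → Quorn → Dunly = 27
Best Dunly to Garth: Dunly → Kelso → Yarm → Garth costing 40
Total via Dunly: 27 + 40 = 67 mi.

67 mi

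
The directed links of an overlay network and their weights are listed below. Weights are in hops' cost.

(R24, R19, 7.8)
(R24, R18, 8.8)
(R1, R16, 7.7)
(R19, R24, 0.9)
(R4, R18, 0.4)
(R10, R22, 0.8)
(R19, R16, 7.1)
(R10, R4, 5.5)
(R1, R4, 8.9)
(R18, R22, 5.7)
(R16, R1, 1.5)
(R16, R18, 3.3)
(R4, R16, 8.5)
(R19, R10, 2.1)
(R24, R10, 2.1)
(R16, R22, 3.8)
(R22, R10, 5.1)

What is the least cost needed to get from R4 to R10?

11.2 hops' cost

Enumerating some paths:
R4 - R16 - R22 - R10: 8.5+3.8+5.1 = 17.4
R4 - R16 - R18 - R22 - R10: 8.5+3.3+5.7+5.1 = 22.6
R4 - R18 - R22 - R10: 0.4+5.7+5.1 = 11.2
The minimum is 11.2 hops' cost via R4 - R18 - R22 - R10.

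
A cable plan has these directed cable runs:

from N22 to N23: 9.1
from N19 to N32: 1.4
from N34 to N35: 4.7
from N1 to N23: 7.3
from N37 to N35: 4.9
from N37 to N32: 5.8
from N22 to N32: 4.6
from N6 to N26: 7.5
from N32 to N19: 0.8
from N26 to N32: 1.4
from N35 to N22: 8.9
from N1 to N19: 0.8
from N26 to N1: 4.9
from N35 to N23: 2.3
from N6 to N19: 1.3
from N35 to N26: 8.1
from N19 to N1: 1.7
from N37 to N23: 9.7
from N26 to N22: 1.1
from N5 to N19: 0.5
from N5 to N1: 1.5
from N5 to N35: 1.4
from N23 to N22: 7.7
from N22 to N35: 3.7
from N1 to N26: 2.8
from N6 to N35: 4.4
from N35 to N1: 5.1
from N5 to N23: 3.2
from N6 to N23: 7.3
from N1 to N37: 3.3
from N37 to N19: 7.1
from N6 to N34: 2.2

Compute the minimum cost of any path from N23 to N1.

Shortest distances from N23:
N23: 0
N22: 7.7  (via N23)
N35: 11.4  (via N22)
N32: 12.3  (via N22)
N19: 13.1  (via N32)
N1: 14.8  (via N19)
Shortest route: N23–N22–N32–N19–N1 = 14.8.

14.8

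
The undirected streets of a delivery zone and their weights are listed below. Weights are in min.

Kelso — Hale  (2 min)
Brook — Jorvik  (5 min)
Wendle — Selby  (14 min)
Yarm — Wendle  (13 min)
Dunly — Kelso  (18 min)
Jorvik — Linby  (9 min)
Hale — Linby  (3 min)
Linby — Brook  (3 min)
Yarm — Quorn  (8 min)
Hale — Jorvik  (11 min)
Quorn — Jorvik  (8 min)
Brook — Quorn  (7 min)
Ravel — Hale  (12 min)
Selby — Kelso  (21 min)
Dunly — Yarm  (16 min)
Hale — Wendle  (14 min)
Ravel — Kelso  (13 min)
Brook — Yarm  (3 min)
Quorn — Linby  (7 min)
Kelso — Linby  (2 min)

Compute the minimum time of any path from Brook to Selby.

Shortest distances from Brook:
Brook: 0
Yarm: 3  (via Brook)
Linby: 3  (via Brook)
Jorvik: 5  (via Brook)
Kelso: 5  (via Linby)
Hale: 6  (via Linby)
Quorn: 7  (via Brook)
Wendle: 16  (via Yarm)
Ravel: 18  (via Kelso)
Dunly: 19  (via Yarm)
Selby: 26  (via Kelso)
Shortest route: Brook → Linby → Kelso → Selby = 26 min.

26 min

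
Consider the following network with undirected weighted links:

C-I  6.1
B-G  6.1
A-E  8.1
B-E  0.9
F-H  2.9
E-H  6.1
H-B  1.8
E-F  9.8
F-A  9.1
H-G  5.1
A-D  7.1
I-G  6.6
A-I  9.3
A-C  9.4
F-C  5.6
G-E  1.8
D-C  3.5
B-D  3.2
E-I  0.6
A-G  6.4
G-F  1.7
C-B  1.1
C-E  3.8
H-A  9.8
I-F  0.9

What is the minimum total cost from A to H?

Compare a few routes:
A - G - F - H: 6.4+1.7+2.9 = 11
A - H: 9.8 = 9.8
A - E - B - H: 8.1+0.9+1.8 = 10.8
A - G - E - B - H: 6.4+1.8+0.9+1.8 = 10.9
Cheapest is A - H at 9.8.

9.8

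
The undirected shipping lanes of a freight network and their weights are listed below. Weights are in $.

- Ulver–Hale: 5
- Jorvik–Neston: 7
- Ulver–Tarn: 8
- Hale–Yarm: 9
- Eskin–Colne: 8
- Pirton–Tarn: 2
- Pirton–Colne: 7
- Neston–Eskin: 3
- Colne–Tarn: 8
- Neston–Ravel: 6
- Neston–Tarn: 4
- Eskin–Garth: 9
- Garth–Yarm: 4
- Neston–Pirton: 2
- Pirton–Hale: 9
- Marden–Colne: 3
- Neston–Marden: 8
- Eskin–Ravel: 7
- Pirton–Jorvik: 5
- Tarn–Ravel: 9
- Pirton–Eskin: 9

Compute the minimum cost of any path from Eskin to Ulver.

Settle nodes by increasing distance from Eskin:
Eskin: 0
Neston: 3  (via Eskin)
Pirton: 5  (via Neston)
Tarn: 7  (via Neston)
Ravel: 7  (via Eskin)
Colne: 8  (via Eskin)
Garth: 9  (via Eskin)
Jorvik: 10  (via Neston)
Marden: 11  (via Neston)
Yarm: 13  (via Garth)
Hale: 14  (via Pirton)
Ulver: 15  (via Tarn)
Shortest route: Eskin → Neston → Tarn → Ulver = $15.

$15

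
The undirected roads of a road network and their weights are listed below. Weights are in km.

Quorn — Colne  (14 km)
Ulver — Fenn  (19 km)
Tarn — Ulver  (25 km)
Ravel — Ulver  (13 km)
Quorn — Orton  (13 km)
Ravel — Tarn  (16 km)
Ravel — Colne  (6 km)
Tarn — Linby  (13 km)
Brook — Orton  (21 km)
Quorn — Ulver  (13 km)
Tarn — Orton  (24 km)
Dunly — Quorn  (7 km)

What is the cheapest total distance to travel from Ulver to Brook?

47 km

Settle nodes by increasing distance from Ulver:
Ulver: 0
Quorn: 13  (via Ulver)
Ravel: 13  (via Ulver)
Fenn: 19  (via Ulver)
Colne: 19  (via Ravel)
Dunly: 20  (via Quorn)
Tarn: 25  (via Ulver)
Orton: 26  (via Quorn)
Linby: 38  (via Tarn)
Brook: 47  (via Orton)
Shortest route: Ulver → Quorn → Orton → Brook = 47 km.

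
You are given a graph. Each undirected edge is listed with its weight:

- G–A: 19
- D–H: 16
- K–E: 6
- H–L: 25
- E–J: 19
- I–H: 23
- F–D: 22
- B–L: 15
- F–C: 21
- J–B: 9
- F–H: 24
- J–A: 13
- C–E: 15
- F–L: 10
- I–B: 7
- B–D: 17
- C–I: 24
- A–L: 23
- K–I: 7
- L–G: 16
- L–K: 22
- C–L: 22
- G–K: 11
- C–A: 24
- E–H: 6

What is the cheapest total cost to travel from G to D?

39

Running Dijkstra from G:
G: 0
K: 11  (via G)
L: 16  (via G)
E: 17  (via K)
I: 18  (via K)
A: 19  (via G)
H: 23  (via E)
B: 25  (via I)
F: 26  (via L)
C: 32  (via E)
J: 32  (via A)
D: 39  (via H)
Shortest route: G–K–E–H–D = 39.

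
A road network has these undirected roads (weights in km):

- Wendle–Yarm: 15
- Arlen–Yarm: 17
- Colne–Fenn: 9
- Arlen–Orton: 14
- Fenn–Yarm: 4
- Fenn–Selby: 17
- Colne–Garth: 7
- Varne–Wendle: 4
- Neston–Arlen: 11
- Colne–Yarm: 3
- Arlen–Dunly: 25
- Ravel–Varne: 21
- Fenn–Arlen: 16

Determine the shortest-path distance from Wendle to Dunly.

57 km

Running Dijkstra from Wendle:
Wendle: 0
Varne: 4  (via Wendle)
Yarm: 15  (via Wendle)
Colne: 18  (via Yarm)
Fenn: 19  (via Yarm)
Ravel: 25  (via Varne)
Garth: 25  (via Colne)
Arlen: 32  (via Yarm)
Selby: 36  (via Fenn)
Neston: 43  (via Arlen)
Orton: 46  (via Arlen)
Dunly: 57  (via Arlen)
Shortest route: Wendle–Yarm–Arlen–Dunly = 57 km.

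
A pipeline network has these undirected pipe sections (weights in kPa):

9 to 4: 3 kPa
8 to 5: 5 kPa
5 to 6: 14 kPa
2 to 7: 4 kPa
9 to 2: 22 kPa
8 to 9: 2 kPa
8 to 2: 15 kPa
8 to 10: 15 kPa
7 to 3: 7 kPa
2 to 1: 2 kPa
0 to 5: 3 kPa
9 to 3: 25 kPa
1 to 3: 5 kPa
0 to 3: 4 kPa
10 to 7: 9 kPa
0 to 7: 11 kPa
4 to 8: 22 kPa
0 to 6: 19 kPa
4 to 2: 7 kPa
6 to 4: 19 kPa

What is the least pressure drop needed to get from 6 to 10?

34 kPa

Compare a few routes:
6 - 5 - 0 - 3 - 7 - 10: 14+3+4+7+9 = 37
6 - 5 - 0 - 7 - 10: 14+3+11+9 = 37
6 - 5 - 8 - 10: 14+5+15 = 34
The minimum is 34 kPa via 6 - 5 - 8 - 10.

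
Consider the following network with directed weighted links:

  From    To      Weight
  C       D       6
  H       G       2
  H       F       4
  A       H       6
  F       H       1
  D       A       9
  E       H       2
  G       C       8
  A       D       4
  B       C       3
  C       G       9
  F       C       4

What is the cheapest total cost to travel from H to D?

14

Enumerating some paths:
H–F–C–D: 4+4+6 = 14
H–G–C–D: 2+8+6 = 16
Cheapest is H–F–C–D at 14.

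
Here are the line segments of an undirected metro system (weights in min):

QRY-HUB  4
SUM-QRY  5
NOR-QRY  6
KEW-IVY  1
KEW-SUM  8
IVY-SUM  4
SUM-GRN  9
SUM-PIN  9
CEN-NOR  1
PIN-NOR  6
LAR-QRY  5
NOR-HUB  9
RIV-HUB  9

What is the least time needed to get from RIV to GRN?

27 min

Shortest distances from RIV:
RIV: 0
HUB: 9  (via RIV)
QRY: 13  (via HUB)
SUM: 18  (via QRY)
LAR: 18  (via QRY)
NOR: 18  (via HUB)
CEN: 19  (via NOR)
IVY: 22  (via SUM)
KEW: 23  (via IVY)
PIN: 24  (via NOR)
GRN: 27  (via SUM)
Shortest route: RIV → HUB → QRY → SUM → GRN = 27 min.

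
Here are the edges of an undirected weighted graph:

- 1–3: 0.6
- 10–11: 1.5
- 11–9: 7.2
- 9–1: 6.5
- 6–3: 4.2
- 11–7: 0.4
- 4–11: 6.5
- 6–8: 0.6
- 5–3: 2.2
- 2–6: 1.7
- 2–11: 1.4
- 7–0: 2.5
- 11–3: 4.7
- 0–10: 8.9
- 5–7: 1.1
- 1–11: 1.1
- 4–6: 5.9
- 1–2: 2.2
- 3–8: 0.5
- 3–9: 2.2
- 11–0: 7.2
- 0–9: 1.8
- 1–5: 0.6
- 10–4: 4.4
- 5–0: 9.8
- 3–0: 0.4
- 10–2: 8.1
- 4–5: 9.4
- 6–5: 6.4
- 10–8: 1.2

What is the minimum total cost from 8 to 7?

2.6

Shortest distances from 8:
8: 0
3: 0.5  (via 8)
6: 0.6  (via 8)
0: 0.9  (via 3)
1: 1.1  (via 3)
10: 1.2  (via 8)
5: 1.7  (via 1)
11: 2.2  (via 1)
2: 2.3  (via 6)
7: 2.6  (via 11)
Shortest route: 8 → 3 → 1 → 11 → 7 = 2.6.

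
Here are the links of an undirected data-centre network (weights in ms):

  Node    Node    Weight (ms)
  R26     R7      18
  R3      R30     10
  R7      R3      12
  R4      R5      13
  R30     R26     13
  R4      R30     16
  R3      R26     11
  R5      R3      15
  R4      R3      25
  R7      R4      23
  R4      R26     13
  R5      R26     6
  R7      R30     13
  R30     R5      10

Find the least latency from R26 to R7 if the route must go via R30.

Best R26 to R30: R26 → R30 costing 13
Best R30 to R7: R30 → R7 costing 13
Total via R30: 13 + 13 = 26 ms.

26 ms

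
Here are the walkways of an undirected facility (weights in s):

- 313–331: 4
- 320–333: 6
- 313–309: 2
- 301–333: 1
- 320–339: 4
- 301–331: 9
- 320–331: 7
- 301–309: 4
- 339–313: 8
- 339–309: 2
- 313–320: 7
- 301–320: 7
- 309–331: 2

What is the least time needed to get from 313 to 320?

7 s

Running Dijkstra from 313:
313: 0
309: 2  (via 313)
331: 4  (via 313)
339: 4  (via 309)
301: 6  (via 309)
333: 7  (via 301)
320: 7  (via 313)
Shortest route: 313 → 320 = 7 s.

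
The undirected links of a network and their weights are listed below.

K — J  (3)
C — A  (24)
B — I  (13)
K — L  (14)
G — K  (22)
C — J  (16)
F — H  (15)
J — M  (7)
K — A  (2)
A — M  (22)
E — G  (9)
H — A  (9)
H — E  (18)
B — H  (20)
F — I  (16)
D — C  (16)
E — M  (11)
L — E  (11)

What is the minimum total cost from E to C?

34

Settle nodes by increasing distance from E:
E: 0
G: 9  (via E)
L: 11  (via E)
M: 11  (via E)
H: 18  (via E)
J: 18  (via M)
K: 21  (via J)
A: 23  (via K)
F: 33  (via H)
C: 34  (via J)
Shortest route: E–M–J–C = 34.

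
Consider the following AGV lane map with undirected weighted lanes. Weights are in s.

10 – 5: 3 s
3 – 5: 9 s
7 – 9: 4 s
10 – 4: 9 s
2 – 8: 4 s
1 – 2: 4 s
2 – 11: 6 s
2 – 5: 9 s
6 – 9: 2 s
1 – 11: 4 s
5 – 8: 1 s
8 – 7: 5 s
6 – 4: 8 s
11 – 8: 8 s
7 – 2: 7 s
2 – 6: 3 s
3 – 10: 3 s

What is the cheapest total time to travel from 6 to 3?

Running Dijkstra from 6:
6: 0
9: 2  (via 6)
2: 3  (via 6)
7: 6  (via 9)
1: 7  (via 2)
8: 7  (via 2)
4: 8  (via 6)
5: 8  (via 8)
11: 9  (via 2)
10: 11  (via 5)
3: 14  (via 10)
Shortest route: 6–2–8–5–10–3 = 14 s.

14 s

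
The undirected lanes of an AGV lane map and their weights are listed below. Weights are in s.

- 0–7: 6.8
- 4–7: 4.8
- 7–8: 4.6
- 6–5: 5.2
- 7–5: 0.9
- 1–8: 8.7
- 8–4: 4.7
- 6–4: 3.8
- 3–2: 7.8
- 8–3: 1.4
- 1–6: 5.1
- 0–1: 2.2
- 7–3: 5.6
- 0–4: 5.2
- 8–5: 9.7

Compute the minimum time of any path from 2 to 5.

Candidate routes:
2–3–8–5: 7.8+1.4+9.7 = 18.9
2–3–8–7–5: 7.8+1.4+4.6+0.9 = 14.7
2–3–7–5: 7.8+5.6+0.9 = 14.3
The minimum is 14.3 s via 2–3–7–5.

14.3 s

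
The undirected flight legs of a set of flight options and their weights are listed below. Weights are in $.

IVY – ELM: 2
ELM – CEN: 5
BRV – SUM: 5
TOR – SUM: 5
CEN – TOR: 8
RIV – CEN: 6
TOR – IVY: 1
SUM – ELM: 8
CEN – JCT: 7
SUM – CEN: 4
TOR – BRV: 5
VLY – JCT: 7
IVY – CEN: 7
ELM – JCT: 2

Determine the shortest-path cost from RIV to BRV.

$15

Enumerating some paths:
RIV–CEN–IVY–TOR–BRV: 6+7+1+5 = 19
RIV–CEN–TOR–BRV: 6+8+5 = 19
RIV–CEN–ELM–IVY–TOR–BRV: 6+5+2+1+5 = 19
RIV–CEN–SUM–BRV: 6+4+5 = 15
The minimum is $15 via RIV–CEN–SUM–BRV.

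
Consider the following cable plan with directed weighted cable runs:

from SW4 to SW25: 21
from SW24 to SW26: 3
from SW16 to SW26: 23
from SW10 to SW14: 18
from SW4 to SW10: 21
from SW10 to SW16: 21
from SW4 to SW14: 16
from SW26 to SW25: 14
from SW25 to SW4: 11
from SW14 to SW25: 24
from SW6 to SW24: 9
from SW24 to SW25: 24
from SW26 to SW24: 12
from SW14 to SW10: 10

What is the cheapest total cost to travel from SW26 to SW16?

67

Shortest distances from SW26:
SW26: 0
SW24: 12  (via SW26)
SW25: 14  (via SW26)
SW4: 25  (via SW25)
SW14: 41  (via SW4)
SW10: 46  (via SW4)
SW16: 67  (via SW10)
Shortest route: SW26 → SW25 → SW4 → SW10 → SW16 = 67.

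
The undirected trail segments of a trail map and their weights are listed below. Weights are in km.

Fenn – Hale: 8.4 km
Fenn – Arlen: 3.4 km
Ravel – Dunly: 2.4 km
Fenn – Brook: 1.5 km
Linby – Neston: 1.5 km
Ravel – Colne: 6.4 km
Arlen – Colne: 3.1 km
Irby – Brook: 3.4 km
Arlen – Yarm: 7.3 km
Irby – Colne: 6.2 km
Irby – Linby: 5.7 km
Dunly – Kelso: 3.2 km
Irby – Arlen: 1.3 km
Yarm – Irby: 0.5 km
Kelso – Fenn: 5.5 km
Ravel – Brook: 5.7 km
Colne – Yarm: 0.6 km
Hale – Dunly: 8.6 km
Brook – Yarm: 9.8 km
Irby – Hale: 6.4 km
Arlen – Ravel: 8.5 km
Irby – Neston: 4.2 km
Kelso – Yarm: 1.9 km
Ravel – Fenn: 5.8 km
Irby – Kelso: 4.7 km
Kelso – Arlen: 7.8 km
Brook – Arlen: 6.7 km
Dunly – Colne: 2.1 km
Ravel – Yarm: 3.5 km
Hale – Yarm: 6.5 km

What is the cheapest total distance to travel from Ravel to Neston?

8.2 km

Running Dijkstra from Ravel:
Ravel: 0
Dunly: 2.4  (via Ravel)
Yarm: 3.5  (via Ravel)
Irby: 4  (via Yarm)
Colne: 4.1  (via Yarm)
Arlen: 5.3  (via Irby)
Kelso: 5.4  (via Yarm)
Brook: 5.7  (via Ravel)
Fenn: 5.8  (via Ravel)
Neston: 8.2  (via Irby)
Shortest route: Ravel–Yarm–Irby–Neston = 8.2 km.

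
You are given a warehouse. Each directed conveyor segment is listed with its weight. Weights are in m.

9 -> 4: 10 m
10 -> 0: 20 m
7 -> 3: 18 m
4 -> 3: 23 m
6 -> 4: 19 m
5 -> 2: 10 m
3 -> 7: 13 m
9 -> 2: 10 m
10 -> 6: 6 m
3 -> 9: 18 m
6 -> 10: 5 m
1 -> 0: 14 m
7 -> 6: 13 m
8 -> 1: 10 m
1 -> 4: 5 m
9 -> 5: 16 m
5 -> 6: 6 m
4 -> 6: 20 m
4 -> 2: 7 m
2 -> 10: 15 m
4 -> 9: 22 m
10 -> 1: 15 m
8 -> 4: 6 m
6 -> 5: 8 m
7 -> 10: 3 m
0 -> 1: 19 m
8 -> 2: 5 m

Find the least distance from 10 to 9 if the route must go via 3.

61 m

Shortest 10→3: 10–1–4–3 = 43
Shortest 3→9: 3–9 = 18
Total via 3: 43 + 18 = 61 m.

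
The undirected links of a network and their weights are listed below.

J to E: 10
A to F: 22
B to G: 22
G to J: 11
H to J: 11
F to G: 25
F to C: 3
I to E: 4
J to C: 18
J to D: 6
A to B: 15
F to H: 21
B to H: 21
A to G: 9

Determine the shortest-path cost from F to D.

Candidate routes:
F–C–J–D: 3+18+6 = 27
F–G–J–D: 25+11+6 = 42
F–H–J–D: 21+11+6 = 38
Cheapest is F–C–J–D at 27.

27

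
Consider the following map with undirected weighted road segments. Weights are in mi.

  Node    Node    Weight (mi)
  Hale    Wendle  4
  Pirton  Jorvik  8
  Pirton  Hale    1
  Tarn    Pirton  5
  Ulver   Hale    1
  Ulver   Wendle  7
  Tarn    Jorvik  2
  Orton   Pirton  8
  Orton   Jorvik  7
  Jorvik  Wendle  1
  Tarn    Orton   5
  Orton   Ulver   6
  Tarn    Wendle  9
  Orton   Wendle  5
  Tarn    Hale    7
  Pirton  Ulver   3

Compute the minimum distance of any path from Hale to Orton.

Shortest distances from Hale:
Hale: 0
Ulver: 1  (via Hale)
Pirton: 1  (via Hale)
Wendle: 4  (via Hale)
Jorvik: 5  (via Wendle)
Tarn: 6  (via Pirton)
Orton: 7  (via Ulver)
Shortest route: Hale → Ulver → Orton = 7 mi.

7 mi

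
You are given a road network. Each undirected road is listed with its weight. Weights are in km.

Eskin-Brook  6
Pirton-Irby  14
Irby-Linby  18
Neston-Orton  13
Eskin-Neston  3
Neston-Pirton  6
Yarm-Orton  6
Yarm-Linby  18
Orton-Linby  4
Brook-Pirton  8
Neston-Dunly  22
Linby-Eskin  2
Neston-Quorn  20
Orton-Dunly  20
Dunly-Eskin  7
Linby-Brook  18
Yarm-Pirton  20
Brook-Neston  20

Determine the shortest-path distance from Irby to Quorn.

Candidate routes:
Irby–Pirton–Neston–Quorn: 14+6+20 = 40
Irby–Linby–Eskin–Neston–Quorn: 18+2+3+20 = 43
The minimum is 40 km via Irby–Pirton–Neston–Quorn.

40 km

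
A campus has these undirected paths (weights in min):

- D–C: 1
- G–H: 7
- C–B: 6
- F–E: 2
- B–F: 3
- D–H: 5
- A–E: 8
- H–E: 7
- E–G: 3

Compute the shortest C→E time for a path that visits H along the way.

13 min

Best C to H: C → D → H costing 6
Best H to E: H → E costing 7
Total via H: 6 + 7 = 13 min.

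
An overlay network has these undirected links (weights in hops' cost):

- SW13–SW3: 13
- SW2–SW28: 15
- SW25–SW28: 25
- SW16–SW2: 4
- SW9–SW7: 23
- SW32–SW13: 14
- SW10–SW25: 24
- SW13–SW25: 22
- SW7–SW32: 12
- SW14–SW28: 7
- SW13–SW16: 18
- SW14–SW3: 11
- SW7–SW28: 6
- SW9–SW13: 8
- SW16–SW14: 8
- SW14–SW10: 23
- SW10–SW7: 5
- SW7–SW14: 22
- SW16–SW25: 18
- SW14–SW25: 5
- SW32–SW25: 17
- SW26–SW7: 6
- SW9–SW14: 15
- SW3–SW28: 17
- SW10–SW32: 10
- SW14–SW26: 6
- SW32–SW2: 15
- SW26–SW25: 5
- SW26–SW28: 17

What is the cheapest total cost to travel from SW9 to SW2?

Settle nodes by increasing distance from SW9:
SW9: 0
SW13: 8  (via SW9)
SW14: 15  (via SW9)
SW25: 20  (via SW14)
SW26: 21  (via SW14)
SW3: 21  (via SW13)
SW28: 22  (via SW14)
SW32: 22  (via SW13)
SW7: 23  (via SW9)
SW16: 23  (via SW14)
SW2: 27  (via SW16)
Shortest route: SW9 → SW14 → SW16 → SW2 = 27 hops' cost.

27 hops' cost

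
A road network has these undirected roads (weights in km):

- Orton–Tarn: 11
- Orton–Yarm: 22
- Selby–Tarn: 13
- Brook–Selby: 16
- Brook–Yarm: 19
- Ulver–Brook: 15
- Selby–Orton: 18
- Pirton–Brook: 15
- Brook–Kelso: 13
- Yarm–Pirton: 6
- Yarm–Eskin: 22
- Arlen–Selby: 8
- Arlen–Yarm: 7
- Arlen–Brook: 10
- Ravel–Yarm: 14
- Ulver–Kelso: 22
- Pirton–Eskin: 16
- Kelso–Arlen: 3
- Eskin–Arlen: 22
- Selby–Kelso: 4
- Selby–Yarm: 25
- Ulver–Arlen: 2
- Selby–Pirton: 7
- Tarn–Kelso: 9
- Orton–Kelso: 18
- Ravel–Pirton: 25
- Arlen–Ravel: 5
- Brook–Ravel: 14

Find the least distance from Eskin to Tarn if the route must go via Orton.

52 km

Shortest Eskin→Orton: Eskin → Pirton → Selby → Orton = 41
Shortest Orton→Tarn: Orton → Tarn = 11
Total via Orton: 41 + 11 = 52 km.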